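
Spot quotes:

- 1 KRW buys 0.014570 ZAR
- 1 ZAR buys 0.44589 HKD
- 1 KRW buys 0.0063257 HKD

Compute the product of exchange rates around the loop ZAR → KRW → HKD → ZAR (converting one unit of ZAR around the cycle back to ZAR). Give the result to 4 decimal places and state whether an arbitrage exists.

0.9737 (arbitrage exists)

Around ZAR → KRW → HKD → ZAR: 1 ÷ 0.014570 × 0.0063257 ÷ 0.44589 = 0.973691
Product < 1; profitable direction is ZAR → HKD → KRW → ZAR.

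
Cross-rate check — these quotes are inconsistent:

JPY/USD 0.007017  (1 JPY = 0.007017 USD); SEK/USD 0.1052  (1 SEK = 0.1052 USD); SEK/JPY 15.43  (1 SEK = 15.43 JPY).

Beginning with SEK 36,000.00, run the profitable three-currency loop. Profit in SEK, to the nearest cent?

Profitable loop is SEK → JPY → USD → SEK:
SEK 36,000.00 × 15.43 = JPY 555,480
JPY 555,480 × 0.007017 = USD 3,897.80
USD 3,897.80 ÷ 0.1052 = SEK 37,051.36
Profit = SEK 37,051.36 − SEK 36,000.00

Profit: SEK 1,051.36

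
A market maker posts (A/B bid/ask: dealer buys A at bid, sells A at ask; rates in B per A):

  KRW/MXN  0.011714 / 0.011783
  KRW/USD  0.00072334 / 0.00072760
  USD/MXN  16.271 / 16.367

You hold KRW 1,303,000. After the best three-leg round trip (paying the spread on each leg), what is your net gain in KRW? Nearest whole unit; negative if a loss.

Best loop KRW → USD → MXN → KRW:
KRW 1,303,000 × 0.00072334 (sell KRW at bid) = USD 942.51
USD 942.51 × 16.271 (sell USD at bid) = MXN 15,335.61
MXN 15,335.61 ÷ 0.011783 (buy KRW at ask) = KRW 1,301,503

Net result: KRW -1,497 (no profitable arbitrage after spreads)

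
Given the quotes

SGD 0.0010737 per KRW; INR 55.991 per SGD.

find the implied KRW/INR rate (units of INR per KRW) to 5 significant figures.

KRW/INR = 0.060118

1 KRW × 0.0010737 = 0.0010737 SGD
0.0010737 SGD × 55.991 = 0.0601175 INR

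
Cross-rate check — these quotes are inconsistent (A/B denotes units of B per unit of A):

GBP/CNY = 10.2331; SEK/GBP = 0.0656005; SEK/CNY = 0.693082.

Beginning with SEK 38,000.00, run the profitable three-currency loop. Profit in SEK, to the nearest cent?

Profitable loop is SEK → CNY → GBP → SEK:
SEK 38,000.00 × 0.693082 = CNY 26,337.12
CNY 26,337.12 ÷ 10.2331 = GBP 2,573.72
GBP 2,573.72 ÷ 0.0656005 = SEK 39,233.21
Profit = SEK 39,233.21 − SEK 38,000.00

Profit: SEK 1,233.21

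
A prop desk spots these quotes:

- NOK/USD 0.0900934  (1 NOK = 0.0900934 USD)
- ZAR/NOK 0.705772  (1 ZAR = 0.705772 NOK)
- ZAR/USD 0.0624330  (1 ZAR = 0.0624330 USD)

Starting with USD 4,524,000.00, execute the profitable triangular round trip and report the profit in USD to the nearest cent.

Profitable loop is USD → ZAR → NOK → USD:
USD 4,524,000.00 ÷ 0.0624330 = ZAR 72,461,678.92
ZAR 72,461,678.92 × 0.705772 = NOK 51,141,424.05
NOK 51,141,424.05 × 0.0900934 = USD 4,607,504.77
Profit = USD 4,607,504.77 − USD 4,524,000.00

Profit: USD 83,504.77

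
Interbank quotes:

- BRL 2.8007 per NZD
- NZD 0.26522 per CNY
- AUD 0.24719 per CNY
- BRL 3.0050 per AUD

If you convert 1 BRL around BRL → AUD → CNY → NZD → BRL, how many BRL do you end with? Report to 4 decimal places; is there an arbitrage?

1.0000 (no arbitrage)

Around BRL → AUD → CNY → NZD → BRL: 1 ÷ 3.0050 ÷ 0.24719 × 0.26522 × 2.8007 = 0.999994
Product ≈ 1 (deviation 0.001%, within rounding noise).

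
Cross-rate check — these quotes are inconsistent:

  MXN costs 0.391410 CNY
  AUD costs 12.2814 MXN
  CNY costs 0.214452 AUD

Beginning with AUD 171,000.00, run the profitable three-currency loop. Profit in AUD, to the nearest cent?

Profit: AUD 5,281.20

Profitable loop is AUD → MXN → CNY → AUD:
AUD 171,000.00 × 12.2814 = MXN 2,100,119.40
MXN 2,100,119.40 × 0.391410 = CNY 822,007.73
CNY 822,007.73 × 0.214452 = AUD 176,281.20
Profit = AUD 176,281.20 − AUD 171,000.00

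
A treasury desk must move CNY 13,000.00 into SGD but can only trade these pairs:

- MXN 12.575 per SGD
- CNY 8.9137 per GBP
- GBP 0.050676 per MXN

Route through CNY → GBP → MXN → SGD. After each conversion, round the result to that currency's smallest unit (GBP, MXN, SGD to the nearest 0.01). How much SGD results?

CNY 13,000.00 ÷ 8.9137 = GBP 1,458.43
GBP 1,458.43 ÷ 0.050676 = MXN 28,779.50
MXN 28,779.50 ÷ 12.575 = SGD 2,288.63

SGD 2,288.63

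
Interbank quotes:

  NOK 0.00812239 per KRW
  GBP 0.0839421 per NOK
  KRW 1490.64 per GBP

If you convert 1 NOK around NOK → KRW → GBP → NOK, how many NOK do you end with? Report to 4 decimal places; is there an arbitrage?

Around NOK → KRW → GBP → NOK: 1 ÷ 0.00812239 ÷ 1490.64 ÷ 0.0839421 = 0.983929
Product < 1; profitable direction is NOK → GBP → KRW → NOK.

0.9839 (arbitrage exists)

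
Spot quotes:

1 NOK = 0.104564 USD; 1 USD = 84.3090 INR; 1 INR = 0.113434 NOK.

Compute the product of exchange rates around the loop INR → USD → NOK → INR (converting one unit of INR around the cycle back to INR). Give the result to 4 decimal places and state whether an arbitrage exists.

1.0000 (no arbitrage)

Around INR → USD → NOK → INR: 1 ÷ 84.3090 ÷ 0.104564 ÷ 0.113434 = 1.000001
Product ≈ 1 (deviation 0.000%, within rounding noise).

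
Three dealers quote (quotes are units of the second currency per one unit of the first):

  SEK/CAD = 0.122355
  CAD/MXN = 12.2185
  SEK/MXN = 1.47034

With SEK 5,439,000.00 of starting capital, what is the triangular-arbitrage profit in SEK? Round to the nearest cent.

Profitable loop is SEK → CAD → MXN → SEK:
SEK 5,439,000.00 × 0.122355 = CAD 665,488.84
CAD 665,488.84 × 12.2185 = MXN 8,131,275.45
MXN 8,131,275.45 ÷ 1.47034 = SEK 5,530,200.81
Profit = SEK 5,530,200.81 − SEK 5,439,000.00

Profit: SEK 91,200.81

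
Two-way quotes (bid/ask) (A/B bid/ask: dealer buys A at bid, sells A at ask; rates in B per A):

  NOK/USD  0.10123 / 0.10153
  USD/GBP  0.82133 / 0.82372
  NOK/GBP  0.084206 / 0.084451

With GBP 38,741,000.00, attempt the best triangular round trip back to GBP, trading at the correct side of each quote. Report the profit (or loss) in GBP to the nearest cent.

Net profit: GBP 265,759.04

Best loop GBP → USD → NOK → GBP:
GBP 38,741,000.00 ÷ 0.82372 (buy USD at ask) = USD 47,031,758.36
USD 47,031,758.36 ÷ 0.10153 (buy NOK at ask) = NOK 463,230,162.16
NOK 463,230,162.16 × 0.084206 (sell NOK at bid) = GBP 39,006,759.04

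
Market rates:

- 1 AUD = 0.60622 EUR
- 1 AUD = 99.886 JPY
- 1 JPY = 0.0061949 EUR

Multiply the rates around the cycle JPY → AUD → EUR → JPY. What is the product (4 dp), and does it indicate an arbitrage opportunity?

0.9797 (arbitrage exists)

Around JPY → AUD → EUR → JPY: 1 ÷ 99.886 × 0.60622 ÷ 0.0061949 = 0.979696
Product < 1; profitable direction is JPY → EUR → AUD → JPY.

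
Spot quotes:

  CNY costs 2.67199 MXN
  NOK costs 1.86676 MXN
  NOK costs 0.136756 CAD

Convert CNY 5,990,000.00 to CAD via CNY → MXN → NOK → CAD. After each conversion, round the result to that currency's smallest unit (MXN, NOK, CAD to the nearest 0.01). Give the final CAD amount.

CAD 1,172,518.10

CNY 5,990,000.00 × 2.67199 = MXN 16,005,220.10
MXN 16,005,220.10 ÷ 1.86676 = NOK 8,573,796.36
NOK 8,573,796.36 × 0.136756 = CAD 1,172,518.10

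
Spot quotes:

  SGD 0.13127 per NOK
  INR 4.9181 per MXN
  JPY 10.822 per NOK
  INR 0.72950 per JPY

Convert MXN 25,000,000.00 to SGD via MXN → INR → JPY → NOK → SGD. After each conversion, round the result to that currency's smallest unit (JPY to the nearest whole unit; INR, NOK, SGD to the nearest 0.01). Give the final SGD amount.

SGD 2,044,419.54

MXN 25,000,000.00 × 4.9181 = INR 122,952,500.00
INR 122,952,500.00 ÷ 0.72950 = JPY 168,543,523
JPY 168,543,523 ÷ 10.822 = NOK 15,574,156.63
NOK 15,574,156.63 × 0.13127 = SGD 2,044,419.54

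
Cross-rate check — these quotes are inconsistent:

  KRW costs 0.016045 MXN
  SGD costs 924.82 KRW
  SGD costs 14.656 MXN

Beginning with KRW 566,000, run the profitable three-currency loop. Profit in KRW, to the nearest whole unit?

Profit: KRW 7,057

Profitable loop is KRW → MXN → SGD → KRW:
KRW 566,000 × 0.016045 = MXN 9,081.47
MXN 9,081.47 ÷ 14.656 = SGD 619.64
SGD 619.64 × 924.82 = KRW 573,057
Profit = KRW 573,057 − KRW 566,000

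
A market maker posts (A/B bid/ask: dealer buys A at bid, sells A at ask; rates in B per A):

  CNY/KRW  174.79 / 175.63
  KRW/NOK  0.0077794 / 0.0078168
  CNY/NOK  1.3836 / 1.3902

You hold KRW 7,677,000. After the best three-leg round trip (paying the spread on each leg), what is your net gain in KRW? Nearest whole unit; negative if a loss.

Best loop KRW → CNY → NOK → KRW:
KRW 7,677,000 ÷ 175.63 (buy CNY at ask) = CNY 43,711.21
CNY 43,711.21 × 1.3836 (sell CNY at bid) = NOK 60,478.83
NOK 60,478.83 ÷ 0.0078168 (buy KRW at ask) = KRW 7,737,032

Net profit: KRW 60,032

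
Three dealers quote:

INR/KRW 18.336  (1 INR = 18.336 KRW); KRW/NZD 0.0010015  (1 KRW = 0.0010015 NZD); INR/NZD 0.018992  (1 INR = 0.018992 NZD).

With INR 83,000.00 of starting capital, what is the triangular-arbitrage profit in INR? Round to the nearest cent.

Profitable loop is INR → NZD → KRW → INR:
INR 83,000.00 × 0.018992 = NZD 1,576.34
NZD 1,576.34 ÷ 0.0010015 = KRW 1,573,975
KRW 1,573,975 ÷ 18.336 = INR 85,840.70
Profit = INR 85,840.70 − INR 83,000.00

Profit: INR 2,840.70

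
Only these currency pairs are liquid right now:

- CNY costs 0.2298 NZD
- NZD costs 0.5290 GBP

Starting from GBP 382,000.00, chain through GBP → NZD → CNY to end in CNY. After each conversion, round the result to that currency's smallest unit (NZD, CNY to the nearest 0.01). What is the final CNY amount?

GBP 382,000.00 ÷ 0.5290 = NZD 722,117.20
NZD 722,117.20 ÷ 0.2298 = CNY 3,142,372.50

CNY 3,142,372.50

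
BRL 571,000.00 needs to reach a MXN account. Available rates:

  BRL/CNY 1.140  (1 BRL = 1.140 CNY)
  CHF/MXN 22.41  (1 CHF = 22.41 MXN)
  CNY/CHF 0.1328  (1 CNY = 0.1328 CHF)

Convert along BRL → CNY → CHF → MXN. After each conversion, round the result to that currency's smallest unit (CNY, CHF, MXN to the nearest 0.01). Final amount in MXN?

BRL 571,000.00 × 1.140 = CNY 650,940.00
CNY 650,940.00 × 0.1328 = CHF 86,444.83
CHF 86,444.83 × 22.41 = MXN 1,937,228.64

MXN 1,937,228.64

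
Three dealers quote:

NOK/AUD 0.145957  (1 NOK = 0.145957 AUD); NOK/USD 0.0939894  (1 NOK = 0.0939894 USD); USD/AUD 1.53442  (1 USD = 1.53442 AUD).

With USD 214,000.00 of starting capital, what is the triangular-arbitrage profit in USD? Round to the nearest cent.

Profitable loop is USD → NOK → AUD → USD:
USD 214,000.00 ÷ 0.0939894 = NOK 2,276,852.50
NOK 2,276,852.50 × 0.145957 = AUD 332,322.56
AUD 332,322.56 ÷ 1.53442 = USD 216,578.62
Profit = USD 216,578.62 − USD 214,000.00

Profit: USD 2,578.62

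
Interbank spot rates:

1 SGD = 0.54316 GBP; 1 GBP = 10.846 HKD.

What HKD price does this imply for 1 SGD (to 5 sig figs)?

1 SGD × 0.54316 = 0.54316 GBP
0.54316 GBP × 10.846 = 5.89111 HKD

SGD/HKD = 5.8911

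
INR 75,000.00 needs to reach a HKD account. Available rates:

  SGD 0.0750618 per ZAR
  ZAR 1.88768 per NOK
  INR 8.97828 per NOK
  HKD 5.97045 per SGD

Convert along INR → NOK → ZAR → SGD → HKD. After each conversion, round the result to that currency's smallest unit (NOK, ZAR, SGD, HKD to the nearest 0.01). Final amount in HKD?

HKD 7,066.80

INR 75,000.00 ÷ 8.97828 = NOK 8,353.49
NOK 8,353.49 × 1.88768 = ZAR 15,768.72
ZAR 15,768.72 × 0.0750618 = SGD 1,183.63
SGD 1,183.63 × 5.97045 = HKD 7,066.80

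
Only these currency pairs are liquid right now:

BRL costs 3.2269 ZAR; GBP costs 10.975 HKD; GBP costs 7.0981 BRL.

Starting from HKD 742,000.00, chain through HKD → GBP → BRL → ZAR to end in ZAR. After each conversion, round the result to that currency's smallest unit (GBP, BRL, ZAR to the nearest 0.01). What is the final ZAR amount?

HKD 742,000.00 ÷ 10.975 = GBP 67,608.20
GBP 67,608.20 × 7.0981 = BRL 479,889.76
BRL 479,889.76 × 3.2269 = ZAR 1,548,556.27

ZAR 1,548,556.27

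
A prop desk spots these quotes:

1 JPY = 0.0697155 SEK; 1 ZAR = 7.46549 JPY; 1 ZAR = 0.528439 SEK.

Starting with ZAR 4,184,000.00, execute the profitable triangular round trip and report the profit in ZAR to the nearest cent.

Profit: ZAR 64,140.51

Profitable loop is ZAR → SEK → JPY → ZAR:
ZAR 4,184,000.00 × 0.528439 = SEK 2,210,988.78
SEK 2,210,988.78 ÷ 0.0697155 = JPY 31,714,451
JPY 31,714,451 ÷ 7.46549 = ZAR 4,248,140.51
Profit = ZAR 4,248,140.51 − ZAR 4,184,000.00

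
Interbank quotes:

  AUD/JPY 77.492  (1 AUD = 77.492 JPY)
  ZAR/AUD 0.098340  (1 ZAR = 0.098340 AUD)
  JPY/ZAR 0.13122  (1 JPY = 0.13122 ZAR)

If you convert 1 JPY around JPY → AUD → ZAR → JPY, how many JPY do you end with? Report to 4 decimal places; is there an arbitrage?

Around JPY → AUD → ZAR → JPY: 1 ÷ 77.492 ÷ 0.098340 ÷ 0.13122 = 1.000030
Product ≈ 1 (deviation 0.003%, within rounding noise).

1.0000 (no arbitrage)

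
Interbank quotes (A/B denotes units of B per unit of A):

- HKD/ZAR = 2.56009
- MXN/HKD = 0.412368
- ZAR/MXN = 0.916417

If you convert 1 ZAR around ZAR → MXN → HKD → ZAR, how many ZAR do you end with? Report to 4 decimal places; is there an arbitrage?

0.9675 (arbitrage exists)

Around ZAR → MXN → HKD → ZAR: 1 × 0.916417 × 0.412368 × 2.56009 = 0.967461
Product < 1; profitable direction is ZAR → HKD → MXN → ZAR.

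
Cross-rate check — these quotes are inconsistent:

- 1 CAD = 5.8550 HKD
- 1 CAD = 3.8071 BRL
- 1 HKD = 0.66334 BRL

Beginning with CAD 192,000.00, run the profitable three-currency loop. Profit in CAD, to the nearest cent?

Profit: CAD 3,870.95

Profitable loop is CAD → HKD → BRL → CAD:
CAD 192,000.00 × 5.8550 = HKD 1,124,160.00
HKD 1,124,160.00 × 0.66334 = BRL 745,700.29
BRL 745,700.29 ÷ 3.8071 = CAD 195,870.95
Profit = CAD 195,870.95 − CAD 192,000.00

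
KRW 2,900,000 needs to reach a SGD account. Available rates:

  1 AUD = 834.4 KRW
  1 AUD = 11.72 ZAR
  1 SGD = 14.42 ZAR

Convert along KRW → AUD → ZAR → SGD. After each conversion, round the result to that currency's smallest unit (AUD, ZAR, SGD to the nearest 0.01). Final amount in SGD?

KRW 2,900,000 ÷ 834.4 = AUD 3,475.55
AUD 3,475.55 × 11.72 = ZAR 40,733.45
ZAR 40,733.45 ÷ 14.42 = SGD 2,824.79

SGD 2,824.79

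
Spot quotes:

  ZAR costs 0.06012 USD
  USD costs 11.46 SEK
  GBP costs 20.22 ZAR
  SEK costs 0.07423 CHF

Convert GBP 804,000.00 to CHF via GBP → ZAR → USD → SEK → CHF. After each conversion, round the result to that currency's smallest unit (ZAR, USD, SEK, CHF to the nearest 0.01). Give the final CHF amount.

CHF 831,419.59

GBP 804,000.00 × 20.22 = ZAR 16,256,880.00
ZAR 16,256,880.00 × 0.06012 = USD 977,363.63
USD 977,363.63 × 11.46 = SEK 11,200,587.20
SEK 11,200,587.20 × 0.07423 = CHF 831,419.59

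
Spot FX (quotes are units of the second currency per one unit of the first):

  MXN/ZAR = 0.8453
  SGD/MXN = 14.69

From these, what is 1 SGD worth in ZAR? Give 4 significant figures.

SGD/ZAR = 12.42

1 SGD × 14.69 = 14.69 MXN
14.69 MXN × 0.8453 = 12.4175 ZAR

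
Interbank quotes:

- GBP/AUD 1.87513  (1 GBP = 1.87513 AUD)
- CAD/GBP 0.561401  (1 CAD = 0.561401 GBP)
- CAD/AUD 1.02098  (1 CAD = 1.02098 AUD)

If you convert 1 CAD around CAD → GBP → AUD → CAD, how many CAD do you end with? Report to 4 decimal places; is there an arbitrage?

Around CAD → GBP → AUD → CAD: 1 × 0.561401 × 1.87513 ÷ 1.02098 = 1.031068
Product > 1; profitable direction is CAD → GBP → AUD → CAD.

1.0311 (arbitrage exists)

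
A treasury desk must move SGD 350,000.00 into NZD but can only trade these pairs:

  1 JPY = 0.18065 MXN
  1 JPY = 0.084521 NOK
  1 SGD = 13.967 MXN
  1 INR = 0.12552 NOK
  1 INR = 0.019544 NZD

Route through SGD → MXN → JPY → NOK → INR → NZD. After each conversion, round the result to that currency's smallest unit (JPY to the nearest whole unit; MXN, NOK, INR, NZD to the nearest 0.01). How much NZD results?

SGD 350,000.00 × 13.967 = MXN 4,888,450.00
MXN 4,888,450.00 ÷ 0.18065 = JPY 27,060,338
JPY 27,060,338 × 0.084521 = NOK 2,287,166.83
NOK 2,287,166.83 ÷ 0.12552 = INR 18,221,533.06
INR 18,221,533.06 × 0.019544 = NZD 356,121.64

NZD 356,121.64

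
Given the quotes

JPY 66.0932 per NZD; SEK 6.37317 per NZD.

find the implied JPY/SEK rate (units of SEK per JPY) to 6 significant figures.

1 JPY ÷ 66.0932 = 0.0151301 NZD
0.0151301 NZD × 6.37317 = 0.096427 SEK

JPY/SEK = 0.0964270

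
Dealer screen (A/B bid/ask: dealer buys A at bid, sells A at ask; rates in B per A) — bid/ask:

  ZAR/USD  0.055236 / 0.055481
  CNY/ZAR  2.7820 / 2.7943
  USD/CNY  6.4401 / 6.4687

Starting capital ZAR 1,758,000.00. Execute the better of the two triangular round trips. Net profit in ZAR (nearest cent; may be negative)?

Best loop ZAR → CNY → USD → ZAR:
ZAR 1,758,000.00 ÷ 2.7943 (buy CNY at ask) = CNY 629,137.89
CNY 629,137.89 ÷ 6.4687 (buy USD at ask) = USD 97,258.78
USD 97,258.78 ÷ 0.055481 (buy ZAR at ask) = ZAR 1,753,010.63

Net result: ZAR -4,989.37 (no profitable arbitrage after spreads)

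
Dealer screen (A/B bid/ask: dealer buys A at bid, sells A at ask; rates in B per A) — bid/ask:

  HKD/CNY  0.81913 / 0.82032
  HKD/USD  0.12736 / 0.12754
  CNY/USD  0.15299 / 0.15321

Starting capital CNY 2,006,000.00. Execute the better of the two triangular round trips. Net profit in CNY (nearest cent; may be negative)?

Best loop CNY → HKD → USD → CNY:
CNY 2,006,000.00 ÷ 0.82032 (buy HKD at ask) = HKD 2,445,387.17
HKD 2,445,387.17 × 0.12736 (sell HKD at bid) = USD 311,444.51
USD 311,444.51 ÷ 0.15321 (buy CNY at ask) = CNY 2,032,794.92

Net profit: CNY 26,794.92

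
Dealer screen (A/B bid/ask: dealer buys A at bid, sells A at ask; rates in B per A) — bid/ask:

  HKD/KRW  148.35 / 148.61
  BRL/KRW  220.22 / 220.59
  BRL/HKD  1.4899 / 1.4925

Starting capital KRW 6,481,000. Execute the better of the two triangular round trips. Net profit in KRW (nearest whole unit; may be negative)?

Net profit: KRW 12,829

Best loop KRW → BRL → HKD → KRW:
KRW 6,481,000 ÷ 220.59 (buy BRL at ask) = BRL 29,380.30
BRL 29,380.30 × 1.4899 (sell BRL at bid) = HKD 43,773.71
HKD 43,773.71 × 148.35 (sell HKD at bid) = KRW 6,493,829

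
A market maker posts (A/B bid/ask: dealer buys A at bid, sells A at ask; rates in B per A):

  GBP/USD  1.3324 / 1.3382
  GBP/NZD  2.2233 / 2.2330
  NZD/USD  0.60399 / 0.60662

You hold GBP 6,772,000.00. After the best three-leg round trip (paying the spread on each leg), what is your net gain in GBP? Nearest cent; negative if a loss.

Net profit: GBP 23,536.35

Best loop GBP → NZD → USD → GBP:
GBP 6,772,000.00 × 2.2233 (sell GBP at bid) = NZD 15,056,187.60
NZD 15,056,187.60 × 0.60399 (sell NZD at bid) = USD 9,093,786.75
USD 9,093,786.75 ÷ 1.3382 (buy GBP at ask) = GBP 6,795,536.35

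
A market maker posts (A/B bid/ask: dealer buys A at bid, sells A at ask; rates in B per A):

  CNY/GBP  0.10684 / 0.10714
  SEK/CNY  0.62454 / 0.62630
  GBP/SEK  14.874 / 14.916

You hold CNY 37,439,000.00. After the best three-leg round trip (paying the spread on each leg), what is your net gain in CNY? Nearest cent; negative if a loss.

Best loop CNY → SEK → GBP → CNY:
CNY 37,439,000.00 ÷ 0.62630 (buy SEK at ask) = SEK 59,778,061.63
SEK 59,778,061.63 ÷ 14.916 (buy GBP at ask) = GBP 4,007,646.93
GBP 4,007,646.93 ÷ 0.10714 (buy CNY at ask) = CNY 37,405,702.18

Net result: CNY -33,297.82 (no profitable arbitrage after spreads)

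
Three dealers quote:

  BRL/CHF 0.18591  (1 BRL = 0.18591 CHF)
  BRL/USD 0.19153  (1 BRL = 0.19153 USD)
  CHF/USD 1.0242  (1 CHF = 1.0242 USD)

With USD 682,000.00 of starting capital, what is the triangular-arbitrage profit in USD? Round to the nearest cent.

Profitable loop is USD → CHF → BRL → USD:
USD 682,000.00 ÷ 1.0242 = CHF 665,885.57
CHF 665,885.57 ÷ 0.18591 = BRL 3,581,763.05
BRL 3,581,763.05 × 0.19153 = USD 686,015.08
Profit = USD 686,015.08 − USD 682,000.00

Profit: USD 4,015.08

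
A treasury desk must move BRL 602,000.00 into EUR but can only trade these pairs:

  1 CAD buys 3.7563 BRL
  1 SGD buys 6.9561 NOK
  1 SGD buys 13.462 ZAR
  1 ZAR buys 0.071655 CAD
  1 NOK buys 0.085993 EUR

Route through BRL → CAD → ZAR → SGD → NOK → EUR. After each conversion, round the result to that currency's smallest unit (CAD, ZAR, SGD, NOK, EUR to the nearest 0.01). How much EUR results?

BRL 602,000.00 ÷ 3.7563 = CAD 160,264.09
CAD 160,264.09 ÷ 0.071655 = ZAR 2,236,607.22
ZAR 2,236,607.22 ÷ 13.462 = SGD 166,142.27
SGD 166,142.27 × 6.9561 = NOK 1,155,702.24
NOK 1,155,702.24 × 0.085993 = EUR 99,382.30

EUR 99,382.30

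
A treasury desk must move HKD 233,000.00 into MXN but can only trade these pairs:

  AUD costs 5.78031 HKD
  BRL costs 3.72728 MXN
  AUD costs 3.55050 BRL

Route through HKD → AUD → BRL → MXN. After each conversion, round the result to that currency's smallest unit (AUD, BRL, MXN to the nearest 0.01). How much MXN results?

MXN 533,440.97

HKD 233,000.00 ÷ 5.78031 = AUD 40,309.26
AUD 40,309.26 × 3.55050 = BRL 143,118.03
BRL 143,118.03 × 3.72728 = MXN 533,440.97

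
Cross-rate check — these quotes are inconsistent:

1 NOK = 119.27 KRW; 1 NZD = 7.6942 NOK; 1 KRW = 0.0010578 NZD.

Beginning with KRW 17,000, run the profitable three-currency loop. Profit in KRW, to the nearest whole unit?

Profitable loop is KRW → NOK → NZD → KRW:
KRW 17,000 ÷ 119.27 = NOK 142.53
NOK 142.53 ÷ 7.6942 = NZD 18.52
NZD 18.52 ÷ 0.0010578 = KRW 17,513
Profit = KRW 17,513 − KRW 17,000

Profit: KRW 513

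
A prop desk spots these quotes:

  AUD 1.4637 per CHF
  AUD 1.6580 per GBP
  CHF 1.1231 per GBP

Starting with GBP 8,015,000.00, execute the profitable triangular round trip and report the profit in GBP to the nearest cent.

Profit: GBP 68,837.09

Profitable loop is GBP → AUD → CHF → GBP:
GBP 8,015,000.00 × 1.6580 = AUD 13,288,870.00
AUD 13,288,870.00 ÷ 1.4637 = CHF 9,078,957.44
CHF 9,078,957.44 ÷ 1.1231 = GBP 8,083,837.09
Profit = GBP 8,083,837.09 − GBP 8,015,000.00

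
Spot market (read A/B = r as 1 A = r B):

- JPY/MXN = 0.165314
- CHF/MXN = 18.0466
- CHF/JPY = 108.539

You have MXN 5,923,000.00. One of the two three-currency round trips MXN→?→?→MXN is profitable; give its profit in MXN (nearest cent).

Profitable loop is MXN → JPY → CHF → MXN:
MXN 5,923,000.00 ÷ 0.165314 = JPY 35,828,786
JPY 35,828,786 ÷ 108.539 = CHF 330,100.58
CHF 330,100.58 × 18.0466 = MXN 5,957,193.06
Profit = MXN 5,957,193.06 − MXN 5,923,000.00

Profit: MXN 34,193.06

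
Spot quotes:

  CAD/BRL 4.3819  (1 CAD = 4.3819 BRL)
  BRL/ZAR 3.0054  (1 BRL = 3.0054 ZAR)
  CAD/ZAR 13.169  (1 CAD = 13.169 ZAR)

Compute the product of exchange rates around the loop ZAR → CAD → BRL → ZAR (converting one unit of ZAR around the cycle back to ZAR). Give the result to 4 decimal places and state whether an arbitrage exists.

1.0000 (no arbitrage)

Around ZAR → CAD → BRL → ZAR: 1 ÷ 13.169 × 4.3819 × 3.0054 = 1.000028
Product ≈ 1 (deviation 0.003%, within rounding noise).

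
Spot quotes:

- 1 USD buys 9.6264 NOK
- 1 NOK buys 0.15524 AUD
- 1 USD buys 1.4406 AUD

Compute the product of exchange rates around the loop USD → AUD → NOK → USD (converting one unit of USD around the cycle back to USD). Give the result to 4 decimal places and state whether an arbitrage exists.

0.9640 (arbitrage exists)

Around USD → AUD → NOK → USD: 1 × 1.4406 ÷ 0.15524 ÷ 9.6264 = 0.963997
Product < 1; profitable direction is USD → NOK → AUD → USD.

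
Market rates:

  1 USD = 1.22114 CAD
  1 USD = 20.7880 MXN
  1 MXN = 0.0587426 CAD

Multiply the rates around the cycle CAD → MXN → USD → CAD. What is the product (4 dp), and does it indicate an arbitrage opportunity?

Around CAD → MXN → USD → CAD: 1 ÷ 0.0587426 ÷ 20.7880 × 1.22114 = 0.999999
Product ≈ 1 (deviation 0.000%, within rounding noise).

1.0000 (no arbitrage)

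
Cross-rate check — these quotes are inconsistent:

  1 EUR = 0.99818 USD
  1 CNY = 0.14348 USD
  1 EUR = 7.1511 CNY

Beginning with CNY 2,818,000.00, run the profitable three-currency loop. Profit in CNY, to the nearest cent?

Profitable loop is CNY → USD → EUR → CNY:
CNY 2,818,000.00 × 0.14348 = USD 404,326.64
USD 404,326.64 ÷ 0.99818 = EUR 405,063.86
EUR 405,063.86 × 7.1511 = CNY 2,896,652.14
Profit = CNY 2,896,652.14 − CNY 2,818,000.00

Profit: CNY 78,652.14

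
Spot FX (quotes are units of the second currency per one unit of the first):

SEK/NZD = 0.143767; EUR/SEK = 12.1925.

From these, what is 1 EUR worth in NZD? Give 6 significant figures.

EUR/NZD = 1.75288

1 EUR × 12.1925 = 12.1925 SEK
12.1925 SEK × 0.143767 = 1.75288 NZD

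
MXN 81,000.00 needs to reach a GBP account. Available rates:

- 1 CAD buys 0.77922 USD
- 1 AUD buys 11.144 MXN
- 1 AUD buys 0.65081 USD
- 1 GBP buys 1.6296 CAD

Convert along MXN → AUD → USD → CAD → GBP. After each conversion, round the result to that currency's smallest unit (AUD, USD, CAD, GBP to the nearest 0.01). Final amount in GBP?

GBP 3,725.27

MXN 81,000.00 ÷ 11.144 = AUD 7,268.49
AUD 7,268.49 × 0.65081 = USD 4,730.41
USD 4,730.41 ÷ 0.77922 = CAD 6,070.70
CAD 6,070.70 ÷ 1.6296 = GBP 3,725.27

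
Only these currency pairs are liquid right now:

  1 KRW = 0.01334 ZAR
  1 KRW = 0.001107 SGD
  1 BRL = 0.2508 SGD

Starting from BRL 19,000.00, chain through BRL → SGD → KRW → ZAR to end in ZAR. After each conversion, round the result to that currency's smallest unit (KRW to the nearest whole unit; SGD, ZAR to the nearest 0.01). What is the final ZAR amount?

ZAR 57,423.46

BRL 19,000.00 × 0.2508 = SGD 4,765.20
SGD 4,765.20 ÷ 0.001107 = KRW 4,304,607
KRW 4,304,607 × 0.01334 = ZAR 57,423.46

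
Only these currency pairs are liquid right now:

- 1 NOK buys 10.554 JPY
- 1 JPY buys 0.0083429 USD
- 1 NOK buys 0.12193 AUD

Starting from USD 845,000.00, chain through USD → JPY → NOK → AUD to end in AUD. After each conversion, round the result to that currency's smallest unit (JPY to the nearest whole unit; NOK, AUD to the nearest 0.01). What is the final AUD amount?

USD 845,000.00 ÷ 0.0083429 = JPY 101,283,726
JPY 101,283,726 ÷ 10.554 = NOK 9,596,714.61
NOK 9,596,714.61 × 0.12193 = AUD 1,170,127.41

AUD 1,170,127.41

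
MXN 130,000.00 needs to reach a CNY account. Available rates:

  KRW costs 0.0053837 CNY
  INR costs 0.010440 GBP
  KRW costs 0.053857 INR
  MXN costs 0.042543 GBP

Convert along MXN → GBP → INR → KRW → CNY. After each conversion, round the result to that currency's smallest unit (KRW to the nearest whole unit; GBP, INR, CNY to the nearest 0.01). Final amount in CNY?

MXN 130,000.00 × 0.042543 = GBP 5,530.59
GBP 5,530.59 ÷ 0.010440 = INR 529,750.00
INR 529,750.00 ÷ 0.053857 = KRW 9,836,233
KRW 9,836,233 × 0.0053837 = CNY 52,955.33

CNY 52,955.33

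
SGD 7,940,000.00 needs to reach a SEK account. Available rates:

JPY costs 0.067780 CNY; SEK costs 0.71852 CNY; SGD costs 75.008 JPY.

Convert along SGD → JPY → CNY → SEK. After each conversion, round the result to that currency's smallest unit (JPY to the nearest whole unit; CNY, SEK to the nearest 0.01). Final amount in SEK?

SGD 7,940,000.00 × 75.008 = JPY 595,563,520
JPY 595,563,520 × 0.067780 = CNY 40,367,295.39
CNY 40,367,295.39 ÷ 0.71852 = SEK 56,181,171.56

SEK 56,181,171.56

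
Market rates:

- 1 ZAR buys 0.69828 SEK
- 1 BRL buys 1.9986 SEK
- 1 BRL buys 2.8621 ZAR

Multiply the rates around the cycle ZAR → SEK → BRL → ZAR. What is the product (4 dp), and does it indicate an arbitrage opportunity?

Around ZAR → SEK → BRL → ZAR: 1 × 0.69828 ÷ 1.9986 × 2.8621 = 0.999974
Product ≈ 1 (deviation 0.003%, within rounding noise).

1.0000 (no arbitrage)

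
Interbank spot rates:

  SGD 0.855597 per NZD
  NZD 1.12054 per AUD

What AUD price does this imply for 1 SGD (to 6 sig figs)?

SGD/AUD = 1.04305

1 SGD ÷ 0.855597 = 1.16877 NZD
1.16877 NZD ÷ 1.12054 = 1.04305 AUD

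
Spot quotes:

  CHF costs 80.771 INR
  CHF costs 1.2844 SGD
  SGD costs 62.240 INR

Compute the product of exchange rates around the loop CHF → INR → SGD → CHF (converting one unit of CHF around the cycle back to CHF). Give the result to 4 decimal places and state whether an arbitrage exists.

Around CHF → INR → SGD → CHF: 1 × 80.771 ÷ 62.240 ÷ 1.2844 = 1.010382
Product > 1; profitable direction is CHF → INR → SGD → CHF.

1.0104 (arbitrage exists)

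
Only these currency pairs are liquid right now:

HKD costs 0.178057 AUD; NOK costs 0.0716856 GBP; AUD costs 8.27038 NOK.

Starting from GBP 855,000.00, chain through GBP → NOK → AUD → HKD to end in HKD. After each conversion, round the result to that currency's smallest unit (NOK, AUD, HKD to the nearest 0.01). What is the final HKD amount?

HKD 8,099,340.83

GBP 855,000.00 ÷ 0.0716856 = NOK 11,927,081.59
NOK 11,927,081.59 ÷ 8.27038 = AUD 1,442,144.33
AUD 1,442,144.33 ÷ 0.178057 = HKD 8,099,340.83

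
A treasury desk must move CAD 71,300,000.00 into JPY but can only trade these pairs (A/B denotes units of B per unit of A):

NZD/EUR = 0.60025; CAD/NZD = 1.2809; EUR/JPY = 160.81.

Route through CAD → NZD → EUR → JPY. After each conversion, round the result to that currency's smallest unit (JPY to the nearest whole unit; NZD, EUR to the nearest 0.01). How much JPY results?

CAD 71,300,000.00 × 1.2809 = NZD 91,328,170.00
NZD 91,328,170.00 × 0.60025 = EUR 54,819,734.04
EUR 54,819,734.04 × 160.81 = JPY 8,815,561,431

JPY 8,815,561,431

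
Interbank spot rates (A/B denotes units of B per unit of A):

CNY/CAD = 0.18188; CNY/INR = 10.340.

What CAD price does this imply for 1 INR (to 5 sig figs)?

1 INR ÷ 10.340 = 0.0967118 CNY
0.0967118 CNY × 0.18188 = 0.0175899 CAD

INR/CAD = 0.017590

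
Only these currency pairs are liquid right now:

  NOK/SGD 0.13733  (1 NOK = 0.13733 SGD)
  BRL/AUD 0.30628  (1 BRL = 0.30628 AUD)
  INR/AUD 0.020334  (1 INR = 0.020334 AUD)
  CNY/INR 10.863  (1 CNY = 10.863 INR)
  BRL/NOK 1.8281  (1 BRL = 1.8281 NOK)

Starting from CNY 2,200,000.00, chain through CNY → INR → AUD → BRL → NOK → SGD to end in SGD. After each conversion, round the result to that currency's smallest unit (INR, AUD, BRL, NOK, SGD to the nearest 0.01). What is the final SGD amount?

CNY 2,200,000.00 × 10.863 = INR 23,898,600.00
INR 23,898,600.00 × 0.020334 = AUD 485,954.13
AUD 485,954.13 ÷ 0.30628 = BRL 1,586,633.57
BRL 1,586,633.57 × 1.8281 = NOK 2,900,524.83
NOK 2,900,524.83 × 0.13733 = SGD 398,329.07

SGD 398,329.07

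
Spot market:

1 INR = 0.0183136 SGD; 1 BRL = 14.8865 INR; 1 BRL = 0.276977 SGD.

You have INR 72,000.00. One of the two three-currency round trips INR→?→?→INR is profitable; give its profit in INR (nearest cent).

Profitable loop is INR → BRL → SGD → INR:
INR 72,000.00 ÷ 14.8865 = BRL 4,836.60
BRL 4,836.60 × 0.276977 = SGD 1,339.63
SGD 1,339.63 ÷ 0.0183136 = INR 73,149.25
Profit = INR 73,149.25 − INR 72,000.00

Profit: INR 1,149.25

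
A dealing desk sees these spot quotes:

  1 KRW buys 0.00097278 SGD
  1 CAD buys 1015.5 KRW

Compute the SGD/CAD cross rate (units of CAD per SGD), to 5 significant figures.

SGD/CAD = 1.0123

1 SGD ÷ 0.00097278 = 1027.98 KRW
1027.98 KRW ÷ 1015.5 = 1.01229 CAD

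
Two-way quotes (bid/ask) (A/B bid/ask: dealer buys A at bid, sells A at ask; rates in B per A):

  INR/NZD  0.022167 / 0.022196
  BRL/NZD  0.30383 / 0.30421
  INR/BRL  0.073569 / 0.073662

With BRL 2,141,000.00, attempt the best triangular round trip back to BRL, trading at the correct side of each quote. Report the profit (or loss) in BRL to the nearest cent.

Net profit: BRL 15,092.84

Best loop BRL → NZD → INR → BRL:
BRL 2,141,000.00 × 0.30383 (sell BRL at bid) = NZD 650,500.03
NZD 650,500.03 ÷ 0.022196 (buy INR at ask) = INR 29,307,083.71
INR 29,307,083.71 × 0.073569 (sell INR at bid) = BRL 2,156,092.84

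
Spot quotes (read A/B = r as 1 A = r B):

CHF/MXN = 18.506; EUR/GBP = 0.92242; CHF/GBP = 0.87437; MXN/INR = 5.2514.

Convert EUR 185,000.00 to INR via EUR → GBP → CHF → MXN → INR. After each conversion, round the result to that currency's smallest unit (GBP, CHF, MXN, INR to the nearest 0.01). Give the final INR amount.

EUR 185,000.00 × 0.92242 = GBP 170,647.70
GBP 170,647.70 ÷ 0.87437 = CHF 195,166.46
CHF 195,166.46 × 18.506 = MXN 3,611,750.51
MXN 3,611,750.51 × 5.2514 = INR 18,966,746.63

INR 18,966,746.63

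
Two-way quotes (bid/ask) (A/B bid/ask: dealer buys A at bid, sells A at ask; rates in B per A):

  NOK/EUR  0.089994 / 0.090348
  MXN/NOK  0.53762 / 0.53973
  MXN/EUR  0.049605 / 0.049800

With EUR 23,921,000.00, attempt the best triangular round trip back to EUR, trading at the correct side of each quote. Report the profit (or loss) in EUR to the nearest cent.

Best loop EUR → NOK → MXN → EUR:
EUR 23,921,000.00 ÷ 0.090348 (buy NOK at ask) = NOK 264,765,130.38
NOK 264,765,130.38 ÷ 0.53973 (buy MXN at ask) = MXN 490,551,072.55
MXN 490,551,072.55 × 0.049605 (sell MXN at bid) = EUR 24,333,785.95

Net profit: EUR 412,785.95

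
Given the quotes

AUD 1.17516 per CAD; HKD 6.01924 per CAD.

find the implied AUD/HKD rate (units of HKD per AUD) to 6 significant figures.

1 AUD ÷ 1.17516 = 0.850948 CAD
0.850948 CAD × 6.01924 = 5.12206 HKD

AUD/HKD = 5.12206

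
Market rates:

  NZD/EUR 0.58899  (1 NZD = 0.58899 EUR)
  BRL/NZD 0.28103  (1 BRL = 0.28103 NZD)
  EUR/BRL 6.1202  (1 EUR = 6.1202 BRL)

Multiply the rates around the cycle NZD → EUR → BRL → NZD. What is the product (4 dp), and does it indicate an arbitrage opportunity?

Around NZD → EUR → BRL → NZD: 1 × 0.58899 × 6.1202 × 0.28103 = 1.013039
Product > 1; profitable direction is NZD → EUR → BRL → NZD.

1.0130 (arbitrage exists)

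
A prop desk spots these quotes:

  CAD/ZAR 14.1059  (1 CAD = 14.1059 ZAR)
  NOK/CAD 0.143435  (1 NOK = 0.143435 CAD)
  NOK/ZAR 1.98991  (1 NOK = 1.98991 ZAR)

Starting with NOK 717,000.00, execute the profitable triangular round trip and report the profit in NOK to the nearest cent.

Profit: NOK 12,023.72

Profitable loop is NOK → CAD → ZAR → NOK:
NOK 717,000.00 × 0.143435 = CAD 102,842.90
CAD 102,842.90 × 14.1059 = ZAR 1,450,691.59
ZAR 1,450,691.59 ÷ 1.98991 = NOK 729,023.72
Profit = NOK 729,023.72 − NOK 717,000.00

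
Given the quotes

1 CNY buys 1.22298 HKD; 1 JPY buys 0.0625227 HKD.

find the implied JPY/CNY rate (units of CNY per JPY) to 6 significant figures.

JPY/CNY = 0.0511232

1 JPY × 0.0625227 = 0.0625227 HKD
0.0625227 HKD ÷ 1.22298 = 0.0511232 CNY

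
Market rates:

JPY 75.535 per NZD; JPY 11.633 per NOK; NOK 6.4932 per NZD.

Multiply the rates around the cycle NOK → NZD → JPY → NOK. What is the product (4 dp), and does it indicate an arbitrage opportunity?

1.0000 (no arbitrage)

Around NOK → NZD → JPY → NOK: 1 ÷ 6.4932 × 75.535 ÷ 11.633 = 0.999995
Product ≈ 1 (deviation 0.001%, within rounding noise).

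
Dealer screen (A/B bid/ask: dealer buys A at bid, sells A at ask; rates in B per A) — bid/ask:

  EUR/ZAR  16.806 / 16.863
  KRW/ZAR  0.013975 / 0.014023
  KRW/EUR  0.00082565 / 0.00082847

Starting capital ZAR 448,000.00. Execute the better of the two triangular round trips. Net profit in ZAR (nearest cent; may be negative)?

Net profit: ZAR 144.64

Best loop ZAR → EUR → KRW → ZAR:
ZAR 448,000.00 ÷ 16.863 (buy EUR at ask) = EUR 26,567.04
EUR 26,567.04 ÷ 0.00082847 (buy KRW at ask) = KRW 32,067,595
KRW 32,067,595 × 0.013975 (sell KRW at bid) = ZAR 448,144.64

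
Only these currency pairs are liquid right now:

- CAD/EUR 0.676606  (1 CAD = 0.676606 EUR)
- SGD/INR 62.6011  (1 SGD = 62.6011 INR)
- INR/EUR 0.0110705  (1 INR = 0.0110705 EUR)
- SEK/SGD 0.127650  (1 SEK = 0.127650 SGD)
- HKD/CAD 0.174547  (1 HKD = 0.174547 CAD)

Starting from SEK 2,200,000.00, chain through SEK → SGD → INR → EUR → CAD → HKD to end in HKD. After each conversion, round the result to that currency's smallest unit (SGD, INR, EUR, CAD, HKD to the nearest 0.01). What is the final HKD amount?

HKD 1,647,951.61

SEK 2,200,000.00 × 0.127650 = SGD 280,830.00
SGD 280,830.00 × 62.6011 = INR 17,580,266.91
INR 17,580,266.91 × 0.0110705 = EUR 194,622.34
EUR 194,622.34 ÷ 0.676606 = CAD 287,645.01
CAD 287,645.01 ÷ 0.174547 = HKD 1,647,951.61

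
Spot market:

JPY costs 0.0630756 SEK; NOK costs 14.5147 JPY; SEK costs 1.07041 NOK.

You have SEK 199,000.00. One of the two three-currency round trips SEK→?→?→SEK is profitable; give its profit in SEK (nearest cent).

Profitable loop is SEK → JPY → NOK → SEK:
SEK 199,000.00 ÷ 0.0630756 = JPY 3,154,944
JPY 3,154,944 ÷ 14.5147 = NOK 217,362.00
NOK 217,362.00 ÷ 1.07041 = SEK 203,064.25
Profit = SEK 203,064.25 − SEK 199,000.00

Profit: SEK 4,064.25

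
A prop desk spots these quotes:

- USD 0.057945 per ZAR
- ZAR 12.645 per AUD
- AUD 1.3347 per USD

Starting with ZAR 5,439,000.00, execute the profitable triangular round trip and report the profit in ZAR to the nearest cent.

Profit: ZAR 122,610.85

Profitable loop is ZAR → AUD → USD → ZAR:
ZAR 5,439,000.00 ÷ 12.645 = AUD 430,130.49
AUD 430,130.49 ÷ 1.3347 = USD 322,267.54
USD 322,267.54 ÷ 0.057945 = ZAR 5,561,610.85
Profit = ZAR 5,561,610.85 − ZAR 5,439,000.00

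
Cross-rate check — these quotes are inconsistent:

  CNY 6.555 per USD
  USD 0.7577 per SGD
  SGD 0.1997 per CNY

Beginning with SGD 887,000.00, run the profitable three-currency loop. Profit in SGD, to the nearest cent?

Profitable loop is SGD → CNY → USD → SGD:
SGD 887,000.00 ÷ 0.1997 = CNY 4,441,662.49
CNY 4,441,662.49 ÷ 6.555 = USD 677,599.16
USD 677,599.16 ÷ 0.7577 = SGD 894,284.23
Profit = SGD 894,284.23 − SGD 887,000.00

Profit: SGD 7,284.23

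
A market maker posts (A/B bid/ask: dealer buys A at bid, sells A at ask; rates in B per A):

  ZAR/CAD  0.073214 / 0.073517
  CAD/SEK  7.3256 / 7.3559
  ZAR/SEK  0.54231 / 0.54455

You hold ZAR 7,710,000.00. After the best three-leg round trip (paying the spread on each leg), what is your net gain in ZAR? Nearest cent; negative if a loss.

Best loop ZAR → SEK → CAD → ZAR:
ZAR 7,710,000.00 × 0.54231 (sell ZAR at bid) = SEK 4,181,210.10
SEK 4,181,210.10 ÷ 7.3559 (buy CAD at ask) = CAD 568,415.84
CAD 568,415.84 ÷ 0.073517 (buy ZAR at ask) = ZAR 7,731,760.59

Net profit: ZAR 21,760.59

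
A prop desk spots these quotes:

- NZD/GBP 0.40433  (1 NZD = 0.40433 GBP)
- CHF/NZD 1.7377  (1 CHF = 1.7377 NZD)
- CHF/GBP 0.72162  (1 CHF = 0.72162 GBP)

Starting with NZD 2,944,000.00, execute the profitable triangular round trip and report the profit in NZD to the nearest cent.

Profit: NZD 79,678.42

Profitable loop is NZD → CHF → GBP → NZD:
NZD 2,944,000.00 ÷ 1.7377 = CHF 1,694,193.47
CHF 1,694,193.47 × 0.72162 = GBP 1,222,563.89
GBP 1,222,563.89 ÷ 0.40433 = NZD 3,023,678.42
Profit = NZD 3,023,678.42 − NZD 2,944,000.00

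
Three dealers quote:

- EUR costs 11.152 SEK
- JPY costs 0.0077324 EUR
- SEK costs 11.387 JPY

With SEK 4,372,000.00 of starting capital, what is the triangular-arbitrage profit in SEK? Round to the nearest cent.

Profit: SEK 80,498.27

Profitable loop is SEK → EUR → JPY → SEK:
SEK 4,372,000.00 ÷ 11.152 = EUR 392,037.30
EUR 392,037.30 ÷ 0.0077324 = JPY 50,700,598
JPY 50,700,598 ÷ 11.387 = SEK 4,452,498.27
Profit = SEK 4,452,498.27 − SEK 4,372,000.00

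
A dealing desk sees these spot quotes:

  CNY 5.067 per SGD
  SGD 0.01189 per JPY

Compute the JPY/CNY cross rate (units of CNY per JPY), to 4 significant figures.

1 JPY × 0.01189 = 0.01189 SGD
0.01189 SGD × 5.067 = 0.0602466 CNY

JPY/CNY = 0.06025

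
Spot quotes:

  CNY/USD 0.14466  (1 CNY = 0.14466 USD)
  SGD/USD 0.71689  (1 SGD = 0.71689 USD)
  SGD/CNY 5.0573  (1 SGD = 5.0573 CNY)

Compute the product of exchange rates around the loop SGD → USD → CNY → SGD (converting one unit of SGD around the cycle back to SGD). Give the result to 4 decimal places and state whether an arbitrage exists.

0.9799 (arbitrage exists)

Around SGD → USD → CNY → SGD: 1 × 0.71689 ÷ 0.14466 ÷ 5.0573 = 0.979908
Product < 1; profitable direction is SGD → CNY → USD → SGD.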